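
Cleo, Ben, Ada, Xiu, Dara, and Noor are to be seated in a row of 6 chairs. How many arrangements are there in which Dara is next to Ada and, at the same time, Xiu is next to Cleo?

Treat {Dara,Ada} as one block (2 orders) and {Xiu,Cleo} as another (2 orders).
That leaves 4 units to arrange: 2 × 2 × 4! = 4 × 24 = 96.

96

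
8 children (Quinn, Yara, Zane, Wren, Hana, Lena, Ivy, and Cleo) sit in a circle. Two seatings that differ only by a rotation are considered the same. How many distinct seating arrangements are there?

5040

Seat Quinn anywhere (absorbing the rotational symmetry), then permute the other 7: (7)! = 5040.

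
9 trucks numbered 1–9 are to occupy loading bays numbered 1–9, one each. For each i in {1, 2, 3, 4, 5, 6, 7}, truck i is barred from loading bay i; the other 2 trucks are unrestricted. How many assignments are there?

Let Aᵢ (for 1 ≤ i ≤ 7) be the placements that put truck i in its forbidden loading bay. Any j of these fix j positions, leaving (9−j)! ways to fill the rest, and there are C(7,j) ways to pick which j.
By inclusion–exclusion, the number of valid placements is Σ_{j=0}^{7} (−1)^j C(7,j)·(9−j)!.
Computing: 362880 − 282240 + 105840 − 25200 + 4200 − 504 + 42 − 2 = 165016.

165016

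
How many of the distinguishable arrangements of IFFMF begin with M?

With the first slot taken by M, it remains to arrange the other 4 letters (IFFF).
Those 4 letters have F appearing 3 times, giving (4)!/(3!) = 4.

4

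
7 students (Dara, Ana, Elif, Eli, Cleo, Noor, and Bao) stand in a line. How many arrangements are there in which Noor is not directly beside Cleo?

3600

There are 7! = 5040 arrangements in all. If Noor and Cleo are adjacent, merging them into one block gives 2·(6)! = 1440 arrangements.
Complementary counting: 5040 − 1440 = 3600.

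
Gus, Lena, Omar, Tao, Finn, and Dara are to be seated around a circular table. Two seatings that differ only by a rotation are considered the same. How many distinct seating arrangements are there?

Fix one person's seat to break rotational symmetry; the remaining 5 people can be arranged in (5)! = 120 ways.

120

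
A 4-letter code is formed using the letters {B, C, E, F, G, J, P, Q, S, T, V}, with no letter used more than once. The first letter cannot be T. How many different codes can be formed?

The first letter has 11−1 = 10 choices (anything except T).
The remaining 3 letters are filled from the other 10 symbols without repetition: 10 × 9 × 8 = 720.
Total: 10 × 720 = 7200.

7200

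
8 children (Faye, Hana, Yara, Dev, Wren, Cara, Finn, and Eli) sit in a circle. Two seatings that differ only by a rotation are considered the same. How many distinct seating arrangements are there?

5040

Around a circle, 8 distinct people have 8!/8 = (7)! = 5040 rotationally distinct seatings.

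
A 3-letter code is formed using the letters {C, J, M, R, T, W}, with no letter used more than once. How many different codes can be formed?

120

With no repetition, fill the 3 letters in order: 6 choices, then 5, down to 4.
That product is 6 × 5 × 4 = 120.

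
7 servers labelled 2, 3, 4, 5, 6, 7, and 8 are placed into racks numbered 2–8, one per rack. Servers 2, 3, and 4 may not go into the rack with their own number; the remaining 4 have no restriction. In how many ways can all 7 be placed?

Let Aᵢ (for i ∈ {2, 3, 4}) be the placements that put server i in its forbidden rack. Any j of these fix j positions, leaving (7−j)! ways to fill the rest, and there are C(3,j) ways to pick which j.
By inclusion–exclusion, the number of valid placements is Σ_{j=0}^{3} (−1)^j C(3,j)·(7−j)!.
Computing: 5040 − 2160 + 360 − 24 = 3216.

3216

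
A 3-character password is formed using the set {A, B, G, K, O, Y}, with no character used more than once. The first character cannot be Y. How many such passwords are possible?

100

The first character has 6−1 = 5 choices (anything except Y).
The remaining 2 characters are filled from the other 5 symbols without repetition: 5 × 4 = 20.
Total: 5 × 20 = 100.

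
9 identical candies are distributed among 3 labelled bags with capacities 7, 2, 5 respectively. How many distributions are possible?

By stars and bars, unrestricted non-negative solutions to x_1+…+x_3 = 9 number C(9+2,2) = 55.
Subtract solutions that violate a single cap (substitute x_i' = x_i − (cap_i+1)): x_1 ≥ 8 gives C(3,2) = 3; x_2 ≥ 3 gives C(8,2) = 28; x_3 ≥ 6 gives C(5,2) = 10. Together 41.
Add back pairs where two caps are both exceeded: 0 + 0 + 1 = 1.
By inclusion–exclusion the count is 55 − 41 + 1 = 15.

15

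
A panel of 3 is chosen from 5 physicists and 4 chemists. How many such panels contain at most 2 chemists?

Split by how many chemists are chosen (0 through 2).
Sum: C(4,0)·C(5,3) + C(4,1)·C(5,2) + C(4,2)·C(5,1) = 10 + 40 + 30 = 80.

80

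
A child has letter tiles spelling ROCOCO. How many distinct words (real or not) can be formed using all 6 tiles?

The 6 letters of ROCOCO have repeats: C appearing twice and O appearing 3 times.
So there are 6! / (3!·2!) = 60 distinguishable arrangements.

60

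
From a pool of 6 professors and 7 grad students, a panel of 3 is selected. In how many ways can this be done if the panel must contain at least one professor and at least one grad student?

Unrestricted: C(13,3) = 286 ways to pick any 3 of the 13.
Selections missing a whole group: no professors → C(7,3) = 35; no grad students → C(6,3) = 20.
Both groups omitted at once is impossible, so 286 − 55 = 231.

231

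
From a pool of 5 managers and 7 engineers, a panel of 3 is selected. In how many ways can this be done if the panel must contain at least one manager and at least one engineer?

Total 3-person selections from all 12: C(12,3) = 220.
Selections missing a whole group: no managers → C(7,3) = 35; no engineers → C(5,3) = 10.
Both groups omitted at once is impossible, so 220 − 45 = 175.

175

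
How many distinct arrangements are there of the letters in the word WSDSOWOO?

WSDSOWOO has 8 letters with O appearing 3 times, S appearing twice, and W appearing twice.
Dividing 8! = 40320 by 3!·2!·2! = 24 for the repeated letters gives 1680.

1680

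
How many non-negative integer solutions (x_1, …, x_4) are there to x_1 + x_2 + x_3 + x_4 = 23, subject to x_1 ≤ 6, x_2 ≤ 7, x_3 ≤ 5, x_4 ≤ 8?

Ignoring the caps, the number of non-negative solutions to x_1+…+x_4 = 23 is C(26,3) = 2600.
Subtract solutions that violate a single cap (substitute x_i' = x_i − (cap_i+1)): x_1 ≥ 7 gives C(19,3) = 969; x_2 ≥ 8 gives C(18,3) = 816; x_3 ≥ 6 gives C(20,3) = 1140; x_4 ≥ 9 gives C(17,3) = 680. Together 3605.
Add back pairs where two caps are both exceeded: 165 + 286 + 120 + 220 + 84 + 165 = 1040.
Subtract triples: 10 + 0 + 4 + 1 = 15.
By inclusion–exclusion the count is 2600 − 3605 + 1040 − 15 = 20.

20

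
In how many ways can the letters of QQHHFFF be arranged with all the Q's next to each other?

60

Treat the 2 copies of Q as a single block. The multiset to arrange is then {QQ, F, F, F, H, H}, 6 items in all.
That gives (6)!/(3!·2!) = 60 arrangements.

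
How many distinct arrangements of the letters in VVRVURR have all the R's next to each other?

Treat the 3 copies of R as a single block. The multiset to arrange is then {RRR, U, V, V, V}, 5 items in all.
That gives (5)!/(3!) = 20 arrangements.

20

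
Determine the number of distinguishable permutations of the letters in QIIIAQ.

60

QIIIAQ has 6 letters with I appearing 3 times and Q appearing twice.
Dividing 6! = 720 by 3!·2! = 12 for the repeated letters gives 60.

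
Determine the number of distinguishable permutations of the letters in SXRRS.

The 5 letters of SXRRS have repeats: R appearing twice and S appearing twice.
Dividing 5! = 120 by 2!·2! = 4 for the repeated letters gives 30.

30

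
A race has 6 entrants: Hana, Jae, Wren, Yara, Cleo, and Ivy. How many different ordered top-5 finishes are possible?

There are 6 choices for 1st place, 5 for 2nd, and so on down to 2 for position 5.
That gives 6 × 5 × 4 × 3 × 2 = 720.

720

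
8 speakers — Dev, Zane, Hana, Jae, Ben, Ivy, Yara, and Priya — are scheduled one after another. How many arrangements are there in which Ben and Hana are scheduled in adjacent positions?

Glue Ben and Hana into one block (2 internal orders), leaving 7 units to arrange in a row.
That gives 2 × 7! = 2 × 5040 = 10080.

10080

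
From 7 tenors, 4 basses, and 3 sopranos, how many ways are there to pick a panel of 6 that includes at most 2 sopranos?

2838

Split by how many sopranos are chosen (0 through 2).
Sum: C(3,0)·C(11,6) + C(3,1)·C(11,5) + C(3,2)·C(11,4) = 462 + 1386 + 990 = 2838.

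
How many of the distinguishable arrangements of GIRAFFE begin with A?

With the first slot taken by A, it remains to arrange the other 6 letters (GIRFFE).
Those 6 letters have F appearing twice, giving (6)!/(2!) = 360.

360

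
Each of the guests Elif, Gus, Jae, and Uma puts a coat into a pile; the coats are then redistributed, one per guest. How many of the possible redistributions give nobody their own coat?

Count assignments avoiding every fixed point. For any j of the 4 guests fixed to their own coat, the other 4−j can be arranged in (4−j)! ways.
By inclusion–exclusion this is Σ_{j=0}^{4} (−1)^j C(4,j)·(4−j)!.
Computing: 24 − 24 + 12 − 4 + 1 = 9.

9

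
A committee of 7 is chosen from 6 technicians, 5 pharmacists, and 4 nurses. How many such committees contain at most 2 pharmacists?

Split by how many pharmacists are chosen (0 through 2).
Sum: C(5,0)·C(10,7) + C(5,1)·C(10,6) + C(5,2)·C(10,5) = 120 + 1050 + 2520 = 3690.

3690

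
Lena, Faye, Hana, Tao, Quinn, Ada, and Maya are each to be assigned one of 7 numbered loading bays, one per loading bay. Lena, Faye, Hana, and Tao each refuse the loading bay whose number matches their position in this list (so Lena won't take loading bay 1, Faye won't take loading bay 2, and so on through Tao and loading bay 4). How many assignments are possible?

2790

Let Aᵢ (for 1 ≤ i ≤ 4) be the placements that put person i in their forbidden loading bay. Any j of these fix j positions, leaving (7−j)! ways to fill the rest, and there are C(4,j) ways to pick which j.
By inclusion–exclusion, the number of valid placements is Σ_{j=0}^{4} (−1)^j C(4,j)·(7−j)!.
Computing: 5040 − 2880 + 720 − 96 + 6 = 2790.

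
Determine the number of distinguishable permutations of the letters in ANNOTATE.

5040

The 8 letters of ANNOTATE have repeats: A appearing twice, N appearing twice, and T appearing twice.
The number of distinct arrangements is 8!/(2!·2!·2!) = 40320/8 = 5040.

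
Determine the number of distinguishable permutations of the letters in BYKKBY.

Letter multiplicities in BYKKBY: B×2, K×2, Y×2.
The number of distinct arrangements is 6!/(2!·2!·2!) = 720/8 = 90.

90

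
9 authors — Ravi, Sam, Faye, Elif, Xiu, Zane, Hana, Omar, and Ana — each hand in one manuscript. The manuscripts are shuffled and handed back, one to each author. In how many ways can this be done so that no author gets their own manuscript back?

133496

Let Aᵢ be the assignments in which author i gets their own manuscript. We want the size of the complement of A₁∪…∪A_9.
By inclusion–exclusion this is Σ_{j=0}^{9} (−1)^j C(9,j)·(9−j)!.
Computing: 362880 − 362880 + 181440 − 60480 + 15120 − 3024 + 504 − 72 + 9 − 1 = 133496.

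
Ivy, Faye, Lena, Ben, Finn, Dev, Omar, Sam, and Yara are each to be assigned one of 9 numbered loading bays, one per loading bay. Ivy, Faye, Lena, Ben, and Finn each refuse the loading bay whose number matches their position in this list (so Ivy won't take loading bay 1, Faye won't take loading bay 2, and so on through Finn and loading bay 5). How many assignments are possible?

Let Aᵢ (for 1 ≤ i ≤ 5) be the placements that put person i in their forbidden loading bay. Any j of these fix j positions, leaving (9−j)! ways to fill the rest, and there are C(5,j) ways to pick which j.
By inclusion–exclusion, the number of valid placements is Σ_{j=0}^{5} (−1)^j C(5,j)·(9−j)!.
Computing: 362880 − 201600 + 50400 − 7200 + 600 − 24 = 205056.

205056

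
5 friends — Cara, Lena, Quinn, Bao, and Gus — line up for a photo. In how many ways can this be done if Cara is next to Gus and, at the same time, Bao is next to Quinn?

24

Treat {Cara,Gus} as one block (2 orders) and {Bao,Quinn} as another (2 orders).
That leaves 3 units to arrange: 2 × 2 × 3! = 4 × 6 = 24.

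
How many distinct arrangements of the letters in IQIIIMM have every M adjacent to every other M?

30

Treat the 2 copies of M as a single block. The multiset to arrange is then {MM, I, I, I, I, Q}, 6 items in all.
That gives (6)!/(4!) = 30 arrangements.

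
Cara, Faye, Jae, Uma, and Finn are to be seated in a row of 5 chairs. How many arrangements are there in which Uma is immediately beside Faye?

Place the 3 others and the Uma-Faye pair as 4 objects in a line; the pair has 2 internal arrangements.
So the count is 2·(4)! = 48.

48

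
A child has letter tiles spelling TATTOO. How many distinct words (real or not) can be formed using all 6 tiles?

60

TATTOO has 6 letters with O appearing twice and T appearing 3 times.
So there are 6! / (3!·2!) = 60 distinguishable arrangements.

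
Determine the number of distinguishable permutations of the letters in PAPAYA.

The 6 letters of PAPAYA have repeats: A appearing 3 times and P appearing twice.
So there are 6! / (3!·2!) = 60 distinguishable arrangements.

60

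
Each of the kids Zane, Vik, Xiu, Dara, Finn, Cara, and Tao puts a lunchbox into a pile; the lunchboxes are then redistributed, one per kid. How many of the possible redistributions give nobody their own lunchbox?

Let Aᵢ be the assignments in which kid i gets their own lunchbox. We want the size of the complement of A₁∪…∪A_7.
By inclusion–exclusion this is Σ_{j=0}^{7} (−1)^j C(7,j)·(7−j)!.
Computing: 5040 − 5040 + 2520 − 840 + 210 − 42 + 7 − 1 = 1854.

1854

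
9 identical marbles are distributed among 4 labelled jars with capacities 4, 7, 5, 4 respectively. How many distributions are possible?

126

Ignoring the caps, the number of non-negative solutions to x_1+…+x_4 = 9 is C(12,3) = 220.
Subtract solutions that violate a single cap (substitute x_i' = x_i − (cap_i+1)): x_1 ≥ 5 gives C(7,3) = 35; x_2 ≥ 8 gives C(4,3) = 4; x_3 ≥ 6 gives C(6,3) = 20; x_4 ≥ 5 gives C(7,3) = 35. Together 94.
No two caps can be exceeded simultaneously, so the pair terms are all 0.
By inclusion–exclusion the count is 220 − 94 + 0 = 126.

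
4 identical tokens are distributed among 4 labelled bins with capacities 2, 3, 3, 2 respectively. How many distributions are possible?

Without the upper bounds there are C(7,3) = 35 ways to split 4 among 4 bins.
Subtract solutions that violate a single cap (substitute x_i' = x_i − (cap_i+1)): x_1 ≥ 3 gives C(4,3) = 4; x_2 ≥ 4 gives C(3,3) = 1; x_3 ≥ 4 gives C(3,3) = 1; x_4 ≥ 3 gives C(4,3) = 4. Together 10.
No two caps can be exceeded simultaneously, so the pair terms are all 0.
By inclusion–exclusion the count is 35 − 10 + 0 = 25.

25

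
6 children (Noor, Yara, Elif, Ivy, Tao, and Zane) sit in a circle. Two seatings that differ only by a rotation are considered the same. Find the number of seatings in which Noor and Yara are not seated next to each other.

72

All circular seatings of 6 people number (5)! = 120.
Those with Noor next to Yara: fuse the pair into one unit and seat 5 units around a circle — 2·(4)! = 48.
Subtracting, 120 − 48 = 72.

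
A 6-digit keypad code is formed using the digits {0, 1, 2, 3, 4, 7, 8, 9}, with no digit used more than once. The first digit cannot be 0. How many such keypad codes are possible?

17640

The first digit has 8−1 = 7 choices (anything except 0).
The remaining 5 digits are filled from the other 7 symbols without repetition: 7 × 6 × 5 × 4 × 3 = 2520.
Total: 7 × 2520 = 17640.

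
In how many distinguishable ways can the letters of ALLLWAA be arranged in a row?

The 7 letters of ALLLWAA have repeats: A appearing 3 times and L appearing 3 times.
So there are 7! / (3!·3!) = 140 distinguishable arrangements.

140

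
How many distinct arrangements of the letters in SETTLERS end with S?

1260

Fix S in the last position and arrange the remaining 7 letters.
Those 7 letters have E appearing twice and T appearing twice, giving (7)!/(2!·2!) = 1260.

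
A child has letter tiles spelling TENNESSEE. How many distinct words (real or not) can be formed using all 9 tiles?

3780

The 9 letters of TENNESSEE have repeats: E appearing 4 times, N appearing twice, and S appearing twice.
Dividing 9! = 362880 by 4!·2!·2! = 96 for the repeated letters gives 3780.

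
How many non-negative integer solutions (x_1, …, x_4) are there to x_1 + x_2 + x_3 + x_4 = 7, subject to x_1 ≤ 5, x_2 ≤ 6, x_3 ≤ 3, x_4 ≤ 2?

By stars and bars, unrestricted non-negative solutions to x_1+…+x_4 = 7 number C(7+3,3) = 120.
Subtract solutions that violate a single cap (substitute x_i' = x_i − (cap_i+1)): x_1 ≥ 6 gives C(4,3) = 4; x_2 ≥ 7 gives C(3,3) = 1; x_3 ≥ 4 gives C(6,3) = 20; x_4 ≥ 3 gives C(7,3) = 35. Together 60.
Add back pairs where two caps are both exceeded: 0 + 0 + 0 + 0 + 0 + 1 = 1.
By inclusion–exclusion the count is 120 − 60 + 1 = 61.

61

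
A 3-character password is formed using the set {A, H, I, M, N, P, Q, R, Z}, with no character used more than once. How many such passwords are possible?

504

With no repetition, fill the 3 characters in order: 9 choices, then 8, down to 7.
That product is 9 × 8 × 7 = 504.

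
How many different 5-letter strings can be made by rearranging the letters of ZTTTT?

5

ZTTTT has 5 letters with T appearing 4 times.
Dividing 5! = 120 by 4! = 24 for the repeated letters gives 5.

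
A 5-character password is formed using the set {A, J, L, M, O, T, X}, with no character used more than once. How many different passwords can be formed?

2520

This is a permutation of 5 out of 7: P(7,5) = 7!/2!.
7 × 6 × 5 × 4 × 3 = 2520.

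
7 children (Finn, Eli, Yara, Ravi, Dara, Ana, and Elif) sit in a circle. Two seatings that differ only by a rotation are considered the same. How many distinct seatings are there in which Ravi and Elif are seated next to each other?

240

Glue Ravi and Elif into a block (2 internal orders). Seating 6 units around a circle gives (5)! arrangements.
So 2 × (5)! = 2 × 120 = 240.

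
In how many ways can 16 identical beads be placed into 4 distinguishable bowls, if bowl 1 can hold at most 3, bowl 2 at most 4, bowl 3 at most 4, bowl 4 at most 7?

10

By stars and bars, unrestricted non-negative solutions to x_1+…+x_4 = 16 number C(16+3,3) = 969.
Subtract solutions that violate a single cap (substitute x_i' = x_i − (cap_i+1)): x_1 ≥ 4 gives C(15,3) = 455; x_2 ≥ 5 gives C(14,3) = 364; x_3 ≥ 5 gives C(14,3) = 364; x_4 ≥ 8 gives C(11,3) = 165. Together 1348.
Add back pairs where two caps are both exceeded: 120 + 120 + 35 + 84 + 20 + 20 = 399.
Subtract triples: 10 + 0 + 0 + 0 = 10.
By inclusion–exclusion the count is 969 − 1348 + 399 − 10 = 10.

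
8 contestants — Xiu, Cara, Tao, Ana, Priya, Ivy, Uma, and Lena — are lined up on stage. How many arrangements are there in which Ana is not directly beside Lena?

30240

Of the 8! = 40320 arrangements, those with Ana and Lena adjacent number 2 × 7! = 10080 (treat the pair as a block with 2 internal orders).
Complementary counting: 40320 − 10080 = 30240.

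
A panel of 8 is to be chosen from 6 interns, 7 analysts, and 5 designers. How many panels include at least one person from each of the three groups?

41811

Unrestricted: C(18,8) = 43758 ways to pick any 8 of the 18.
Subtract selections that omit an entire group: no interns → C(12,8) = 495; no analysts → C(11,8) = 165; no designers → C(13,8) = 1287.
Add back selections omitting two groups (i.e. drawn from a single group): C(6,8) + C(7,8) + C(5,8) = 0.
By inclusion–exclusion: 43758 − 1947 + 0 = 41811.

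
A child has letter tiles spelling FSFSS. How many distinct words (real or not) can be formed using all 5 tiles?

10

The 5 letters of FSFSS have repeats: F appearing twice and S appearing 3 times.
So there are 5! / (3!·2!) = 10 distinguishable arrangements.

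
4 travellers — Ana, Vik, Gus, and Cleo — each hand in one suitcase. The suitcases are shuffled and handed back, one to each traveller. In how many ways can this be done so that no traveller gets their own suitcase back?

This is the derangement count D_4: permutations of 4 items with no fixed point.
By inclusion–exclusion this is Σ_{j=0}^{4} (−1)^j C(4,j)·(4−j)!.
Computing: 24 − 24 + 12 − 4 + 1 = 9.

9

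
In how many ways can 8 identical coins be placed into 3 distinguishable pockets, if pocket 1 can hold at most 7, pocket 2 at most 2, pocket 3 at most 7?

By stars and bars, unrestricted non-negative solutions to x_1+…+x_3 = 8 number C(8+2,2) = 45.
Subtract solutions that violate a single cap (substitute x_i' = x_i − (cap_i+1)): x_1 ≥ 8 gives C(2,2) = 1; x_2 ≥ 3 gives C(7,2) = 21; x_3 ≥ 8 gives C(2,2) = 1. Together 23.
No two caps can be exceeded simultaneously, so the pair terms are all 0.
By inclusion–exclusion the count is 45 − 23 + 0 = 22.

22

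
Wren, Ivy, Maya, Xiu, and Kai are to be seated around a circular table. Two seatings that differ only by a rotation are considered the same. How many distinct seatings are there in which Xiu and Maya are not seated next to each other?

12

Without the restriction there are (4)! = 24 seatings.
Seatings with Xiu beside Maya: treat them as a block with 2 internal orders, giving 2 × (3)! = 12.
Subtracting, 24 − 12 = 12.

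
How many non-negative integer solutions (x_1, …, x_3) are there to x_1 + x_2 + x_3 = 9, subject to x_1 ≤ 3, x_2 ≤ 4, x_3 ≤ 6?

14

Ignoring the caps, the number of non-negative solutions to x_1+…+x_3 = 9 is C(11,2) = 55.
Subtract solutions that violate a single cap (substitute x_i' = x_i − (cap_i+1)): x_1 ≥ 4 gives C(7,2) = 21; x_2 ≥ 5 gives C(6,2) = 15; x_3 ≥ 7 gives C(4,2) = 6. Together 42.
Add back pairs where two caps are both exceeded: 1 + 0 + 0 = 1.
By inclusion–exclusion the count is 55 − 42 + 1 = 14.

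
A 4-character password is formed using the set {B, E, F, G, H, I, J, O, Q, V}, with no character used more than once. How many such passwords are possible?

5040

With no repetition, fill the 4 characters in order: 10 choices, then 9, down to 7.
That product is 10 × 9 × 8 × 7 = 5040.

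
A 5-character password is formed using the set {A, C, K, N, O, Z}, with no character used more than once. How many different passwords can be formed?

720

Choose and order 5 of the 6 symbols: the first character has 6 options, the next 5, and so on down to 2.
That product is 6 × 5 × 4 × 3 × 2 = 720.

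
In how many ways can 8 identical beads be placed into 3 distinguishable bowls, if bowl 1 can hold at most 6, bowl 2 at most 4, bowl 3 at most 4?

22

Ignoring the caps, the number of non-negative solutions to x_1+…+x_3 = 8 is C(10,2) = 45.
Subtract solutions that violate a single cap (substitute x_i' = x_i − (cap_i+1)): x_1 ≥ 7 gives C(3,2) = 3; x_2 ≥ 5 gives C(5,2) = 10; x_3 ≥ 5 gives C(5,2) = 10. Together 23.
No two caps can be exceeded simultaneously, so the pair terms are all 0.
By inclusion–exclusion the count is 45 − 23 + 0 = 22.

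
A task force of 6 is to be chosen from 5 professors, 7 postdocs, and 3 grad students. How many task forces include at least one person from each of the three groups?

3850

Unrestricted: C(15,6) = 5005 ways to pick any 6 of the 15.
Subtract selections that omit an entire group: no professors → C(10,6) = 210; no postdocs → C(8,6) = 28; no grad students → C(12,6) = 924.
Add back selections omitting two groups (i.e. drawn from a single group): C(5,6) + C(7,6) + C(3,6) = 7.
By inclusion–exclusion: 5005 − 1162 + 7 = 3850.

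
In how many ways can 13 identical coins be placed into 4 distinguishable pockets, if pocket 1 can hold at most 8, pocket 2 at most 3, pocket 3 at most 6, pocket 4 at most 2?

Ignoring the caps, the number of non-negative solutions to x_1+…+x_4 = 13 is C(16,3) = 560.
Subtract solutions that violate a single cap (substitute x_i' = x_i − (cap_i+1)): x_1 ≥ 9 gives C(7,3) = 35; x_2 ≥ 4 gives C(12,3) = 220; x_3 ≥ 7 gives C(9,3) = 84; x_4 ≥ 3 gives C(13,3) = 286. Together 625.
Add back pairs where two caps are both exceeded: 1 + 0 + 4 + 10 + 84 + 20 = 119.
By inclusion–exclusion the count is 560 − 625 + 119 = 54.

54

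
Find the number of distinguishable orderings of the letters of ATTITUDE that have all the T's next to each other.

Treat the 3 copies of T as a single block. The multiset to arrange is then {TTT, A, D, E, I, U}, 6 items in all.
All 6 items are distinct, so there are (6)! = 720 arrangements.

720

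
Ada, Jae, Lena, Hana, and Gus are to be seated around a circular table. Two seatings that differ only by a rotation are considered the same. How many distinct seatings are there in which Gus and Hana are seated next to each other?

12

Glue Gus and Hana into a block (2 internal orders). Seating 4 units around a circle gives (3)! arrangements.
So 2 × (3)! = 2 × 6 = 12.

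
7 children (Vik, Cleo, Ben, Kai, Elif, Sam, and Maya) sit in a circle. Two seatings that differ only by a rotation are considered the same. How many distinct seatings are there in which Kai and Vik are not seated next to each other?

480

All circular seatings of 7 people number (6)! = 720.
Seatings with Kai beside Vik: treat them as a block with 2 internal orders, giving 2 × (5)! = 240.
Subtracting, 720 − 240 = 480.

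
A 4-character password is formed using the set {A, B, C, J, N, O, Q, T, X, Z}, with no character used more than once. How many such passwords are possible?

With no repetition, fill the 4 characters in order: 10 choices, then 9, down to 7.
That product is 10 × 9 × 8 × 7 = 5040.

5040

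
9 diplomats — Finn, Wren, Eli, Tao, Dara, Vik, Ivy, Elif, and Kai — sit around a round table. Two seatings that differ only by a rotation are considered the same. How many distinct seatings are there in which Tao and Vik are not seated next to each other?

Without the restriction there are (8)! = 40320 seatings.
Those with Tao next to Vik: fuse the pair into one unit and seat 8 units around a circle — 2·(7)! = 10080.
Subtracting, 40320 − 10080 = 30240.

30240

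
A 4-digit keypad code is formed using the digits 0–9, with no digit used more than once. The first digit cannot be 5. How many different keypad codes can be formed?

The first digit has 10−1 = 9 choices (anything except 5).
The remaining 3 digits are filled from the other 9 symbols without repetition: 9 × 8 × 7 = 504.
Total: 9 × 504 = 4536.

4536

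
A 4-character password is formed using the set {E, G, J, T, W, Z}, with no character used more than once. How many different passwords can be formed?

This is a permutation of 4 out of 6: P(6,4) = 6!/2!.
6 × 5 × 4 × 3 = 360.

360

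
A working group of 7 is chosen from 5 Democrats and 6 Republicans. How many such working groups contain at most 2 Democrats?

65

Split by how many Democrats are chosen (0 through 2).
Sum: C(5,0)·C(6,7) + C(5,1)·C(6,6) + C(5,2)·C(6,5) = 0 + 5 + 60 = 65.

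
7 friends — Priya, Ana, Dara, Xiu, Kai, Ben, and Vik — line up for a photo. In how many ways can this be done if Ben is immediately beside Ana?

1440

Place the 5 others and the Ben-Ana pair as 6 objects in a line; the pair has 2 internal arrangements.
So the count is 2·(6)! = 1440.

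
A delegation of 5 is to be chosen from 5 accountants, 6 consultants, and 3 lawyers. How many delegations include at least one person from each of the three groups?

1365

Unrestricted: C(14,5) = 2002 ways to pick any 5 of the 14.
Subtract selections that omit an entire group: no accountants → C(9,5) = 126; no consultants → C(8,5) = 56; no lawyers → C(11,5) = 462.
Add back selections omitting two groups (i.e. drawn from a single group): C(5,5) + C(6,5) + C(3,5) = 7.
By inclusion–exclusion: 2002 − 644 + 7 = 1365.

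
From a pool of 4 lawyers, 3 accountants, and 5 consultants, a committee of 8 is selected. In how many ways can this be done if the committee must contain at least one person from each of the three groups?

With no constraint there are C(12,8) = 495 possible selections.
Selections missing a whole group: no lawyers → C(8,8) = 1; no accountants → C(9,8) = 9; no consultants → C(7,8) = 0.
Add back selections omitting two groups (i.e. drawn from a single group): C(4,8) + C(3,8) + C(5,8) = 0.
By inclusion–exclusion: 495 − 10 + 0 = 485.

485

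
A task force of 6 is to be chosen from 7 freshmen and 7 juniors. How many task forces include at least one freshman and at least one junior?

2989

Total 6-person selections from all 14: C(14,6) = 3003.
Selections missing a whole group: no freshmen → C(7,6) = 7; no juniors → C(7,6) = 7.
Both groups omitted at once is impossible, so 3003 − 14 = 2989.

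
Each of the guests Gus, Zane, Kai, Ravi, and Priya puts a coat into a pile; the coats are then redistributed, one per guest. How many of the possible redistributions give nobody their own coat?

Count assignments avoiding every fixed point. For any j of the 5 guests fixed to their own coat, the other 5−j can be arranged in (5−j)! ways.
By inclusion–exclusion this is Σ_{j=0}^{5} (−1)^j C(5,j)·(5−j)!.
Computing: 120 − 120 + 60 − 20 + 5 − 1 = 44.

44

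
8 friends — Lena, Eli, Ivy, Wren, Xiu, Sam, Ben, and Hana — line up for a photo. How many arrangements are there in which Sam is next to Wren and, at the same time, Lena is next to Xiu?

2880

Treat {Sam,Wren} as one block (2 orders) and {Lena,Xiu} as another (2 orders).
That leaves 6 units to arrange: 2 × 2 × 6! = 4 × 720 = 2880.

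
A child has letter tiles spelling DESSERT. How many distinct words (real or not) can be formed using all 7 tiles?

1260

DESSERT has 7 letters with E appearing twice and S appearing twice.
Dividing 7! = 5040 by 2!·2! = 4 for the repeated letters gives 1260.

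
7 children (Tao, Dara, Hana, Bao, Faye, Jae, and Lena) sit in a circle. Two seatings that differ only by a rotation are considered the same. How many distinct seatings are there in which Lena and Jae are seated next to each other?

240

Treat {Lena, Jae} as one unit (2 internal orders) and seat the resulting 6 units around the table: (5)! circular arrangements.
So 2 × (5)! = 2 × 120 = 240.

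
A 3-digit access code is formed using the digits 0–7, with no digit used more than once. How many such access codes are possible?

336

Choose and order 3 of the 8 symbols: the first digit has 8 options, the next 7, then 6.
8 × 7 × 6 = 336.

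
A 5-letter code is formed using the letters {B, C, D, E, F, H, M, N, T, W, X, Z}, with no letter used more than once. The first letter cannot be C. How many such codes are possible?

87120

The first letter has 12−1 = 11 choices (anything except C).
The remaining 4 letters are filled from the other 11 symbols without repetition: 11 × 10 × 9 × 8 = 7920.
Total: 11 × 7920 = 87120.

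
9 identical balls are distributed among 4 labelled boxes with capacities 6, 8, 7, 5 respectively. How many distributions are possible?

185

Without the upper bounds there are C(12,3) = 220 ways to split 9 among 4 boxes.
Subtract solutions that violate a single cap (substitute x_i' = x_i − (cap_i+1)): x_1 ≥ 7 gives C(5,3) = 10; x_2 ≥ 9 gives C(3,3) = 1; x_3 ≥ 8 gives C(4,3) = 4; x_4 ≥ 6 gives C(6,3) = 20. Together 35.
No two caps can be exceeded simultaneously, so the pair terms are all 0.
By inclusion–exclusion the count is 220 − 35 + 0 = 185.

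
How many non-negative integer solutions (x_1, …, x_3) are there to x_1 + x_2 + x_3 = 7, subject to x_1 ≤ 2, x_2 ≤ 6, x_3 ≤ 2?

Without the upper bounds there are C(9,2) = 36 ways to split 7 among 3 variables.
Subtract solutions that violate a single cap (substitute x_i' = x_i − (cap_i+1)): x_1 ≥ 3 gives C(6,2) = 15; x_2 ≥ 7 gives C(2,2) = 1; x_3 ≥ 3 gives C(6,2) = 15. Together 31.
Add back pairs where two caps are both exceeded: 0 + 3 + 0 = 3.
By inclusion–exclusion the count is 36 − 31 + 3 = 8.

8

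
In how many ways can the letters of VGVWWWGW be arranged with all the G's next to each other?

105

Treat the 2 copies of G as a single block. The multiset to arrange is then {GG, V, V, W, W, W, W}, 7 items in all.
That gives (7)!/(4!·2!) = 105 arrangements.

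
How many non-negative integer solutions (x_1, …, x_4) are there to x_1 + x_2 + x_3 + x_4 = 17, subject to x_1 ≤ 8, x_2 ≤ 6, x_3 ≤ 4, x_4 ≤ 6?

By stars and bars, unrestricted non-negative solutions to x_1+…+x_4 = 17 number C(17+3,3) = 1140.
Subtract solutions that violate a single cap (substitute x_i' = x_i − (cap_i+1)): x_1 ≥ 9 gives C(11,3) = 165; x_2 ≥ 7 gives C(13,3) = 286; x_3 ≥ 5 gives C(15,3) = 455; x_4 ≥ 7 gives C(13,3) = 286. Together 1192.
Add back pairs where two caps are both exceeded: 4 + 20 + 4 + 56 + 20 + 56 = 160.
By inclusion–exclusion the count is 1140 − 1192 + 160 = 108.

108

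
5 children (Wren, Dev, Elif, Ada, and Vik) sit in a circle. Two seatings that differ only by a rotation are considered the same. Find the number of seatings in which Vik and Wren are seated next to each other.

Treat {Vik, Wren} as one unit (2 internal orders) and seat the resulting 4 units around the table: (3)! circular arrangements.
So 2 × (3)! = 2 × 6 = 12.

12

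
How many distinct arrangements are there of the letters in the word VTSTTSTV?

VTSTTSTV has 8 letters with S appearing twice, T appearing 4 times, and V appearing twice.
So there are 8! / (4!·2!·2!) = 420 distinguishable arrangements.

420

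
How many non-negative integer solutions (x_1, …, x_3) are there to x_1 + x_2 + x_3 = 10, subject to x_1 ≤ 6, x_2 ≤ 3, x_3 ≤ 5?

Without the upper bounds there are C(12,2) = 66 ways to split 10 among 3 variables.
Subtract solutions that violate a single cap (substitute x_i' = x_i − (cap_i+1)): x_1 ≥ 7 gives C(5,2) = 10; x_2 ≥ 4 gives C(8,2) = 28; x_3 ≥ 6 gives C(6,2) = 15. Together 53.
Add back pairs where two caps are both exceeded: 0 + 0 + 1 = 1.
By inclusion–exclusion the count is 66 − 53 + 1 = 14.

14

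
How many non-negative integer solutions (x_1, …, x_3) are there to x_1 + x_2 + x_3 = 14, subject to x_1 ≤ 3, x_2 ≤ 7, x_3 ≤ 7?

Ignoring the caps, the number of non-negative solutions to x_1+…+x_3 = 14 is C(16,2) = 120.
Subtract solutions that violate a single cap (substitute x_i' = x_i − (cap_i+1)): x_1 ≥ 4 gives C(12,2) = 66; x_2 ≥ 8 gives C(8,2) = 28; x_3 ≥ 8 gives C(8,2) = 28. Together 122.
Add back pairs where two caps are both exceeded: 6 + 6 + 0 = 12.
By inclusion–exclusion the count is 120 − 122 + 12 = 10.

10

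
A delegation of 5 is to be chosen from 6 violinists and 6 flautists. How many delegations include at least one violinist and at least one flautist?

780

Unrestricted: C(12,5) = 792 ways to pick any 5 of the 12.
Subtract selections that omit an entire group: no violinists → C(6,5) = 6; no flautists → C(6,5) = 6.
Both groups omitted at once is impossible, so 792 − 12 = 780.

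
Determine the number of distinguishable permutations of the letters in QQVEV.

The 5 letters of QQVEV have repeats: Q appearing twice and V appearing twice.
Dividing 5! = 120 by 2!·2! = 4 for the repeated letters gives 30.

30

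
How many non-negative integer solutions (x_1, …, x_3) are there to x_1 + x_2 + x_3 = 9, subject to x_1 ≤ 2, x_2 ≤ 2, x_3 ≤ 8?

Without the upper bounds there are C(11,2) = 55 ways to split 9 among 3 variables.
Subtract solutions that violate a single cap (substitute x_i' = x_i − (cap_i+1)): x_1 ≥ 3 gives C(8,2) = 28; x_2 ≥ 3 gives C(8,2) = 28; x_3 ≥ 9 gives C(2,2) = 1. Together 57.
Add back pairs where two caps are both exceeded: 10 + 0 + 0 = 10.
By inclusion–exclusion the count is 55 − 57 + 10 = 8.

8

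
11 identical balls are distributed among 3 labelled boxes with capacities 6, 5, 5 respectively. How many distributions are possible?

Without the upper bounds there are C(13,2) = 78 ways to split 11 among 3 boxes.
Subtract solutions that violate a single cap (substitute x_i' = x_i − (cap_i+1)): x_1 ≥ 7 gives C(6,2) = 15; x_2 ≥ 6 gives C(7,2) = 21; x_3 ≥ 6 gives C(7,2) = 21. Together 57.
No two caps can be exceeded simultaneously, so the pair terms are all 0.
By inclusion–exclusion the count is 78 − 57 + 0 = 21.

21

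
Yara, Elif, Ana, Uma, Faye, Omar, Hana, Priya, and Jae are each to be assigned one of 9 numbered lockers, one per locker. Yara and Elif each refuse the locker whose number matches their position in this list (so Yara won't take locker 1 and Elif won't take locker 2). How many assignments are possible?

287280

Let Aᵢ (for i ∈ {1, 2}) be the placements that put person i in their forbidden locker. Any j of these fix j positions, leaving (9−j)! ways to fill the rest, and there are C(2,j) ways to pick which j.
By inclusion–exclusion, the number of valid placements is Σ_{j=0}^{2} (−1)^j C(2,j)·(9−j)!.
Computing: 362880 − 80640 + 5040 = 287280.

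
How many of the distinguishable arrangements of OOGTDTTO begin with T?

Fix T in the first position and arrange the remaining 7 letters.
Those 7 letters have O appearing 3 times and T appearing twice, giving (7)!/(3!·2!) = 420.

420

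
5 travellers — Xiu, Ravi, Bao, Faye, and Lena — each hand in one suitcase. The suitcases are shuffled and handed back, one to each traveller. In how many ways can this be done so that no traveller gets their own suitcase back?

44

Let Aᵢ be the assignments in which traveller i gets their own suitcase. We want the size of the complement of A₁∪…∪A_5.
By inclusion–exclusion this is Σ_{j=0}^{5} (−1)^j C(5,j)·(5−j)!.
Computing: 120 − 120 + 60 − 20 + 5 − 1 = 44.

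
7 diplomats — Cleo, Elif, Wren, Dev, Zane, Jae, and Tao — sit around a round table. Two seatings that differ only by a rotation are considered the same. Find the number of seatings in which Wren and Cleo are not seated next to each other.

480

All circular seatings of 7 people number (6)! = 720.
Seatings with Wren beside Cleo: treat them as a block with 2 internal orders, giving 2 × (5)! = 240.
Subtracting, 720 − 240 = 480.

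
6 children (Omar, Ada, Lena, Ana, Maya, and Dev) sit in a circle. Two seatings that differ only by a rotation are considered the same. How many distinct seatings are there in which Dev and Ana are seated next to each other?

48

Treat {Dev, Ana} as one unit (2 internal orders) and seat the resulting 5 units around the table: (4)! circular arrangements.
So 2 × (4)! = 2 × 24 = 48.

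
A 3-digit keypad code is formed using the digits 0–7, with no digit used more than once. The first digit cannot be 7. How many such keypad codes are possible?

The first digit has 8−1 = 7 choices (anything except 7).
The remaining 2 digits are filled from the other 7 symbols without repetition: 7 × 6 = 42.
Total: 7 × 42 = 294.

294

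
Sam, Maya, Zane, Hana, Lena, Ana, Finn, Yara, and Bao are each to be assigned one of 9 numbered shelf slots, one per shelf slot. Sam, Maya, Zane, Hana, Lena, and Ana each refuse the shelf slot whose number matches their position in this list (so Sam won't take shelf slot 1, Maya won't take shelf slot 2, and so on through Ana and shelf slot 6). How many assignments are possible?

183822

Let Aᵢ (for 1 ≤ i ≤ 6) be the placements that put person i in their forbidden shelf slot. Any j of these fix j positions, leaving (9−j)! ways to fill the rest, and there are C(6,j) ways to pick which j.
By inclusion–exclusion, the number of valid placements is Σ_{j=0}^{6} (−1)^j C(6,j)·(9−j)!.
Computing: 362880 − 241920 + 75600 − 14400 + 1800 − 144 + 6 = 183822.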